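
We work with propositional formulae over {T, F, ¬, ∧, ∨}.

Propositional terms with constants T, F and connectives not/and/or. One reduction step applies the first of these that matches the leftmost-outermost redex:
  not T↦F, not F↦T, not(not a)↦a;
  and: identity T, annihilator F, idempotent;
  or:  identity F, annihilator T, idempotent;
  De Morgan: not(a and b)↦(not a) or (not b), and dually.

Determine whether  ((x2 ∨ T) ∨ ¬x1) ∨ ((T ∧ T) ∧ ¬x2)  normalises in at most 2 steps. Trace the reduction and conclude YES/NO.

Answer: NO — after 2 steps the term is T ∨ ((T ∧ T) ∧ ¬x2), not yet normal

Working:
  start: ((x2 ∨ T) ∨ ¬x1) ∨ ((T ∧ T) ∧ ¬x2)
  [1] (T ∨ ¬x1) ∨ ((T ∧ T) ∧ ¬x2)
  [2] T ∨ ((T ∧ T) ∧ ¬x2)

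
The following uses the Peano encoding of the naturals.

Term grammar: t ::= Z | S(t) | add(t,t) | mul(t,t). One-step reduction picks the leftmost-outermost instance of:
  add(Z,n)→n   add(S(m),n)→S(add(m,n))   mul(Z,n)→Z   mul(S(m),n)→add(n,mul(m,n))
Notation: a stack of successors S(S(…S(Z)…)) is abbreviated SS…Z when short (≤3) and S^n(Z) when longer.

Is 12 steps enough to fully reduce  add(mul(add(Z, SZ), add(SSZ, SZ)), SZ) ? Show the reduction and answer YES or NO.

Answer: NO — after 12 steps the term is S(S(S(add(mul(Z, add(SSZ, SZ)), SZ)))), not yet normal

Derivation:
  start: add(mul(add(Z, SZ), add(SSZ, SZ)), SZ)
  [1] add(mul(SZ, add(SSZ, SZ)), SZ)
  [2] add(add(add(SSZ, SZ), mul(Z, add(SSZ, SZ))), SZ)
  [3] add(add(S(add(SZ, SZ)), mul(Z, add(SSZ, SZ))), SZ)
  [4] add(S(add(add(SZ, SZ), mul(Z, add(SSZ, SZ)))), SZ)
  [5] S(add(add(add(SZ, SZ), mul(Z, add(SSZ, SZ))), SZ))
  [6] S(add(add(S(add(Z, SZ)), mul(Z, add(SSZ, SZ))), SZ))
  [7] S(add(S(add(add(Z, SZ), mul(Z, add(SSZ, SZ)))), SZ))
  [8] S(S(add(add(add(Z, SZ), mul(Z, add(SSZ, SZ))), SZ)))
  [9] S(S(add(add(SZ, mul(Z, add(SSZ, SZ))), SZ)))
  [10] S(S(add(S(add(Z, mul(Z, add(SSZ, SZ)))), SZ)))
  [11] S(S(S(add(add(Z, mul(Z, add(SSZ, SZ))), SZ))))
  [12] S(S(S(add(mul(Z, add(SSZ, SZ)), SZ))))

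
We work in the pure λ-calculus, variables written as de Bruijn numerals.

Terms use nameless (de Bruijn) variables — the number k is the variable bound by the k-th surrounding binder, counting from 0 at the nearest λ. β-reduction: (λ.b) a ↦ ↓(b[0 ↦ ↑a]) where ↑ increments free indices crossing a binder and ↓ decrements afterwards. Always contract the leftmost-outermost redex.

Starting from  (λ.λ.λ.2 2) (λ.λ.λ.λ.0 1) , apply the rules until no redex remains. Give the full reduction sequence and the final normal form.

  start: (λ.λ.λ.2 2) (λ.λ.λ.λ.0 1)
  [1] λ.λ.(λ.λ.λ.λ.0 1) (λ.λ.λ.λ.0 1)
  [2] λ.λ.λ.λ.λ.0 1

Answer: normal form = λ.λ.λ.λ.λ.0 1  (in 2 steps)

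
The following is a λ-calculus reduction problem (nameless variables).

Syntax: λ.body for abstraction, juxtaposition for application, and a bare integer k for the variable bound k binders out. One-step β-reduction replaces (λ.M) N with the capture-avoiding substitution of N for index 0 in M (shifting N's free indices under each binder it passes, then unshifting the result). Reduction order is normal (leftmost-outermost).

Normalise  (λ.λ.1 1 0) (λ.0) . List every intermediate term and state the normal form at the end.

  start: (λ.λ.1 1 0) (λ.0)
  →1  λ.(λ.0) (λ.0) 0
  →2  λ.(λ.0) 0
  →3  λ.0

Answer: normal form = λ.0  (in 3 steps)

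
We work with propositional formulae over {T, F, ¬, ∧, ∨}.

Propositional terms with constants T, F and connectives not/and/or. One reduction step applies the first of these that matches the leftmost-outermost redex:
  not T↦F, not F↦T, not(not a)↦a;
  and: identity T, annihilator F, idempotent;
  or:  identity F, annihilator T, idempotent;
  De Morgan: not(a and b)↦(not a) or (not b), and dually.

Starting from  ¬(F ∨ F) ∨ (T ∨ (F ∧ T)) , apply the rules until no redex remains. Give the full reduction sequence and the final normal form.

Answer: normal form = T  (in 4 steps)

Reduction:
  start: ¬(F ∨ F) ∨ (T ∨ (F ∧ T))
  step 1: (¬F ∧ ¬F) ∨ (T ∨ (F ∧ T))
  step 2: ¬F ∨ (T ∨ (F ∧ T))
  step 3: T ∨ (T ∨ (F ∧ T))
  step 4: T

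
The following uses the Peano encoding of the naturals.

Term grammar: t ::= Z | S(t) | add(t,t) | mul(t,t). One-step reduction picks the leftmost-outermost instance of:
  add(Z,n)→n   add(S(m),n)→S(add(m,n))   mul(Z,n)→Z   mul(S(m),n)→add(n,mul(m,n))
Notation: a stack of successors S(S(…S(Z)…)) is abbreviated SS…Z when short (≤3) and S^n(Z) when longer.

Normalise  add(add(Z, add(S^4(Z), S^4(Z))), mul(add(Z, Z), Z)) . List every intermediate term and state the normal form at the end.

Answer: normal form = S^8(Z)  (in 17 steps)

Reduction:
  start: add(add(Z, add(S^4(Z), S^4(Z))), mul(add(Z, Z), Z))
  step 1: add(add(S^4(Z), S^4(Z)), mul(add(Z, Z), Z))
  step 2: add(S(add(SSSZ, S^4(Z))), mul(add(Z, Z), Z))
  step 3: S(add(add(SSSZ, S^4(Z)), mul(add(Z, Z), Z)))
  step 4: S(add(S(add(SSZ, S^4(Z))), mul(add(Z, Z), Z)))
  step 5: S(S(add(add(SSZ, S^4(Z)), mul(add(Z, Z), Z))))
  step 6: S(S(add(S(add(SZ, S^4(Z))), mul(add(Z, Z), Z))))
  step 7: S(S(S(add(add(SZ, S^4(Z)), mul(add(Z, Z), Z)))))
  step 8: S(S(S(add(S(add(Z, S^4(Z))), mul(add(Z, Z), Z)))))
  step 9: S(S(S(S(add(add(Z, S^4(Z)), mul(add(Z, Z), Z))))))
  step 10: S(S(S(S(add(S^4(Z), mul(add(Z, Z), Z))))))
  step 11: S(S(S(S(S(add(SSSZ, mul(add(Z, Z), Z)))))))
  step 12: S(S(S(S(S(S(add(SSZ, mul(add(Z, Z), Z))))))))
  step 13: S(S(S(S(S(S(S(add(SZ, mul(add(Z, Z), Z)))))))))
  step 14: S(S(S(S(S(S(S(S(add(Z, mul(add(Z, Z), Z))))))))))
  step 15: S(S(S(S(S(S(S(S(mul(add(Z, Z), Z)))))))))
  step 16: S(S(S(S(S(S(S(S(mul(Z, Z)))))))))
  step 17: S^8(Z)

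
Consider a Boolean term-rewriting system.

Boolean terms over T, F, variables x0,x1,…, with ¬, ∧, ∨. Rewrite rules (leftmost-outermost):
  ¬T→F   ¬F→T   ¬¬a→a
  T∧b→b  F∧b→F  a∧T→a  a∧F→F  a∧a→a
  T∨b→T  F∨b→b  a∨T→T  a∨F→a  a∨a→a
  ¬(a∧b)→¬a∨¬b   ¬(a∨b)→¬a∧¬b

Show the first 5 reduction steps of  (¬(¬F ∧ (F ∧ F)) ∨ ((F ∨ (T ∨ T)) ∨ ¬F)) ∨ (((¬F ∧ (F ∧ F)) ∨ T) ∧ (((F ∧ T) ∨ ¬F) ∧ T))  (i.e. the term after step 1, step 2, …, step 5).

  start: (¬(¬F ∧ (F ∧ F)) ∨ ((F ∨ (T ∨ T)) ∨ ¬F)) ∨ (((¬F ∧ (F ∧ F)) ∨ T) ∧ (((F ∧ T) ∨ ¬F) ∧ T))
  [1] ((¬¬F ∨ ¬(F ∧ F)) ∨ ((F ∨ (T ∨ T)) ∨ ¬F)) ∨ (((¬F ∧ (F ∧ F)) ∨ T) ∧ (((F ∧ T) ∨ ¬F) ∧ T))
  [2] ((F ∨ ¬(F ∧ F)) ∨ ((F ∨ (T ∨ T)) ∨ ¬F)) ∨ (((¬F ∧ (F ∧ F)) ∨ T) ∧ (((F ∧ T) ∨ ¬F) ∧ T))
  [3] (¬(F ∧ F) ∨ ((F ∨ (T ∨ T)) ∨ ¬F)) ∨ (((¬F ∧ (F ∧ F)) ∨ T) ∧ (((F ∧ T) ∨ ¬F) ∧ T))
  [4] ((¬F ∨ ¬F) ∨ ((F ∨ (T ∨ T)) ∨ ¬F)) ∨ (((¬F ∧ (F ∧ F)) ∨ T) ∧ (((F ∧ T) ∨ ¬F) ∧ T))
  [5] (¬F ∨ ((F ∨ (T ∨ T)) ∨ ¬F)) ∨ (((¬F ∧ (F ∧ F)) ∨ T) ∧ (((F ∧ T) ∨ ¬F) ∧ T))

Answer: after 5 steps: (¬F ∨ ((F ∨ (T ∨ T)) ∨ ¬F)) ∨ (((¬F ∧ (F ∧ F)) ∨ T) ∧ (((F ∧ T) ∨ ¬F) ∧ T))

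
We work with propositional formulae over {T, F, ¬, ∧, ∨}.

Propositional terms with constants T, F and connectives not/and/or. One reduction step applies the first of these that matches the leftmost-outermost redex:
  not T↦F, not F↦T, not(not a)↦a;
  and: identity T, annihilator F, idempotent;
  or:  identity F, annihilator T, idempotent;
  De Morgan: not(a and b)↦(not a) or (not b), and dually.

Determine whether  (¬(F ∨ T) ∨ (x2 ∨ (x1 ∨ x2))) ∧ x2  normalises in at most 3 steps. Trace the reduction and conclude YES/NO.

Answer: NO — after 3 steps the term is (¬T ∨ (x2 ∨ (x1 ∨ x2))) ∧ x2, not yet normal

Working:
  start: (¬(F ∨ T) ∨ (x2 ∨ (x1 ∨ x2))) ∧ x2
  →1  ((¬F ∧ ¬T) ∨ (x2 ∨ (x1 ∨ x2))) ∧ x2
  →2  ((T ∧ ¬T) ∨ (x2 ∨ (x1 ∨ x2))) ∧ x2
  →3  (¬T ∨ (x2 ∨ (x1 ∨ x2))) ∧ x2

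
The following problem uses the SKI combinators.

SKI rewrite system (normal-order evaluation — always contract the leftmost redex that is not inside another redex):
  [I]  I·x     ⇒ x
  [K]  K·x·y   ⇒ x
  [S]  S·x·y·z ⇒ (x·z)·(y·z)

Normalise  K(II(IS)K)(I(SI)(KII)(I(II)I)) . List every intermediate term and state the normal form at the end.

  start: K(II(IS)K)(I(SI)(KII)(I(II)I))
  →1  II(IS)K
  →2  I(IS)K
  →3  ISK
  →4  SK

Answer: normal form = SK  (in 4 steps)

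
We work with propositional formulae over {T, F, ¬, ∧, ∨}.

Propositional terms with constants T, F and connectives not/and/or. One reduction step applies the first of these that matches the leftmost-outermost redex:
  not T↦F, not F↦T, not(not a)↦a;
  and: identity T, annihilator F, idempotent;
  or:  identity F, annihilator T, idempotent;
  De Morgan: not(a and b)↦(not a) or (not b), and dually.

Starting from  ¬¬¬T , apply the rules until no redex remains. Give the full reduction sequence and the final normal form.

Answer: normal form = F  (in 2 steps)

Reduction:
  start: ¬¬¬T
  →1  ¬T
  →2  F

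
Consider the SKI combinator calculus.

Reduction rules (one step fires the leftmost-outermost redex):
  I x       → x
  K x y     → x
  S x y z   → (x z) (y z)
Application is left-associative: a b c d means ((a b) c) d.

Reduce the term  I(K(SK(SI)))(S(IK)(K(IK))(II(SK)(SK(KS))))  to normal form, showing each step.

  start: I(K(SK(SI)))(S(IK)(K(IK))(II(SK)(SK(KS))))
  →1  K(SK(SI))(S(IK)(K(IK))(II(SK)(SK(KS))))
  →2  SK(SI)

Answer: normal form = SK(SI)  (in 2 steps)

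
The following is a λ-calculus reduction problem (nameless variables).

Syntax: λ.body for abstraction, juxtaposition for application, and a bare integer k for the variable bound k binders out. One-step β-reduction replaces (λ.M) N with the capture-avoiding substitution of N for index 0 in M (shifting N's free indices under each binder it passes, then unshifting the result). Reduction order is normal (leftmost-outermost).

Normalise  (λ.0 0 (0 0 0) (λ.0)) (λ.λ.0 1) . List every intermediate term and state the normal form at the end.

Answer: normal form = λ.λ.0 1  (in 10 steps)

Reduction:
  start: (λ.0 0 (0 0 0) (λ.0)) (λ.λ.0 1)
  step 1: (λ.λ.0 1) (λ.λ.0 1) ((λ.λ.0 1) (λ.λ.0 1) (λ.λ.0 1)) (λ.0)
  step 2: (λ.0 (λ.λ.0 1)) ((λ.λ.0 1) (λ.λ.0 1) (λ.λ.0 1)) (λ.0)
  step 3: (λ.λ.0 1) (λ.λ.0 1) (λ.λ.0 1) (λ.λ.0 1) (λ.0)
  step 4: (λ.0 (λ.λ.0 1)) (λ.λ.0 1) (λ.λ.0 1) (λ.0)
  step 5: (λ.λ.0 1) (λ.λ.0 1) (λ.λ.0 1) (λ.0)
  step 6: (λ.0 (λ.λ.0 1)) (λ.λ.0 1) (λ.0)
  step 7: (λ.λ.0 1) (λ.λ.0 1) (λ.0)
  step 8: (λ.0 (λ.λ.0 1)) (λ.0)
  step 9: (λ.0) (λ.λ.0 1)
  step 10: λ.λ.0 1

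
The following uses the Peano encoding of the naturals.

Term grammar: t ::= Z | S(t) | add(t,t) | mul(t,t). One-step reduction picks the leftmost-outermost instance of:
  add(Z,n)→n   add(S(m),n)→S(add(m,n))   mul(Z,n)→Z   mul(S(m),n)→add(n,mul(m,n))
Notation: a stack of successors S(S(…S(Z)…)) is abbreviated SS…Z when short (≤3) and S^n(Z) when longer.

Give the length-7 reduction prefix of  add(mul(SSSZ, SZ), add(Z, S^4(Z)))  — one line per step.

  start: add(mul(SSSZ, SZ), add(Z, S^4(Z)))
  step 1: add(add(SZ, mul(SSZ, SZ)), add(Z, S^4(Z)))
  step 2: add(S(add(Z, mul(SSZ, SZ))), add(Z, S^4(Z)))
  step 3: S(add(add(Z, mul(SSZ, SZ)), add(Z, S^4(Z))))
  step 4: S(add(mul(SSZ, SZ), add(Z, S^4(Z))))
  step 5: S(add(add(SZ, mul(SZ, SZ)), add(Z, S^4(Z))))
  step 6: S(add(S(add(Z, mul(SZ, SZ))), add(Z, S^4(Z))))
  step 7: S(S(add(add(Z, mul(SZ, SZ)), add(Z, S^4(Z)))))

Answer: after 7 steps: S(S(add(add(Z, mul(SZ, SZ)), add(Z, S^4(Z)))))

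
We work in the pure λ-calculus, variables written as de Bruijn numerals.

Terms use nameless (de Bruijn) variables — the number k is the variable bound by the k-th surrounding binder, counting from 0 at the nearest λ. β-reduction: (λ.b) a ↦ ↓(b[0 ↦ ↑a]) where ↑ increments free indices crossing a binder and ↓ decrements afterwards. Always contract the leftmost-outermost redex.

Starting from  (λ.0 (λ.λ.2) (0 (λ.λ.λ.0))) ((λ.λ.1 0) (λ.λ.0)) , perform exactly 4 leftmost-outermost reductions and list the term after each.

Answer: after 4 steps: (λ.0) ((λ.λ.1 0) (λ.λ.0) (λ.λ.λ.0))

Reduction:
  start: (λ.0 (λ.λ.2) (0 (λ.λ.λ.0))) ((λ.λ.1 0) (λ.λ.0))
  →1  (λ.λ.1 0) (λ.λ.0) (λ.λ.(λ.λ.1 0) (λ.λ.0)) ((λ.λ.1 0) (λ.λ.0) (λ.λ.λ.0))
  →2  (λ.(λ.λ.0) 0) (λ.λ.(λ.λ.1 0) (λ.λ.0)) ((λ.λ.1 0) (λ.λ.0) (λ.λ.λ.0))
  →3  (λ.λ.0) (λ.λ.(λ.λ.1 0) (λ.λ.0)) ((λ.λ.1 0) (λ.λ.0) (λ.λ.λ.0))
  →4  (λ.0) ((λ.λ.1 0) (λ.λ.0) (λ.λ.λ.0))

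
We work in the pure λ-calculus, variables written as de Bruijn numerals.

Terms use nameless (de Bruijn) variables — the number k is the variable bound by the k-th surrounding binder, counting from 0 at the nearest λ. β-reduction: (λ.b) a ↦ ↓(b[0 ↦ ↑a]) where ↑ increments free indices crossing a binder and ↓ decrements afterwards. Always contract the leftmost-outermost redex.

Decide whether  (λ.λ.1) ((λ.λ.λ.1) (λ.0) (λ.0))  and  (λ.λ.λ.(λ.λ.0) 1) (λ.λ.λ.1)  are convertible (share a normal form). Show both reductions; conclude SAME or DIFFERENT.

Term A:
  start: (λ.λ.1) ((λ.λ.λ.1) (λ.0) (λ.0))
  →1  λ.(λ.λ.λ.1) (λ.0) (λ.0)
  →2  λ.(λ.λ.1) (λ.0)
  →3  λ.λ.λ.0

Term B:
  start: (λ.λ.λ.(λ.λ.0) 1) (λ.λ.λ.1)
  →1  λ.λ.(λ.λ.0) 1
  →2  λ.λ.λ.0

Answer: SAME — A ⇓ λ.λ.λ.0, B ⇓ λ.λ.λ.0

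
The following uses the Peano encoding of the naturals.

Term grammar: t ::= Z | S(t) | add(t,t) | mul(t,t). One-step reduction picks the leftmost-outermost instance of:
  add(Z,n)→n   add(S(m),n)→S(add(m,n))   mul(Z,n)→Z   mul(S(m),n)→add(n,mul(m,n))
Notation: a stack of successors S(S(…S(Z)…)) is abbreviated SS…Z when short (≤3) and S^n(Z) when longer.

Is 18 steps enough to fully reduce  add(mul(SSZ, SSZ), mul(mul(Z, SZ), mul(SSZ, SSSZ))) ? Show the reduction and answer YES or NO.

  start: add(mul(SSZ, SSZ), mul(mul(Z, SZ), mul(SSZ, SSSZ)))
  step 1: add(add(SSZ, mul(SZ, SSZ)), mul(mul(Z, SZ), mul(SSZ, SSSZ)))
  step 2: add(S(add(SZ, mul(SZ, SSZ))), mul(mul(Z, SZ), mul(SSZ, SSSZ)))
  step 3: S(add(add(SZ, mul(SZ, SSZ)), mul(mul(Z, SZ), mul(SSZ, SSSZ))))
  step 4: S(add(S(add(Z, mul(SZ, SSZ))), mul(mul(Z, SZ), mul(SSZ, SSSZ))))
  step 5: S(S(add(add(Z, mul(SZ, SSZ)), mul(mul(Z, SZ), mul(SSZ, SSSZ)))))
  step 6: S(S(add(mul(SZ, SSZ), mul(mul(Z, SZ), mul(SSZ, SSSZ)))))
  step 7: S(S(add(add(SSZ, mul(Z, SSZ)), mul(mul(Z, SZ), mul(SSZ, SSSZ)))))
  step 8: S(S(add(S(add(SZ, mul(Z, SSZ))), mul(mul(Z, SZ), mul(SSZ, SSSZ)))))
  step 9: S(S(S(add(add(SZ, mul(Z, SSZ)), mul(mul(Z, SZ), mul(SSZ, SSSZ))))))
  step 10: S(S(S(add(S(add(Z, mul(Z, SSZ))), mul(mul(Z, SZ), mul(SSZ, SSSZ))))))
  step 11: S(S(S(S(add(add(Z, mul(Z, SSZ)), mul(mul(Z, SZ), mul(SSZ, SSSZ)))))))
  step 12: S(S(S(S(add(mul(Z, SSZ), mul(mul(Z, SZ), mul(SSZ, SSSZ)))))))
  step 13: S(S(S(S(add(Z, mul(mul(Z, SZ), mul(SSZ, SSSZ)))))))
  step 14: S(S(S(S(mul(mul(Z, SZ), mul(SSZ, SSSZ))))))
  step 15: S(S(S(S(mul(Z, mul(SSZ, SSSZ))))))
  step 16: S^4(Z)

Answer: YES — reaches normal form S^4(Z) in 16 ≤ 18 steps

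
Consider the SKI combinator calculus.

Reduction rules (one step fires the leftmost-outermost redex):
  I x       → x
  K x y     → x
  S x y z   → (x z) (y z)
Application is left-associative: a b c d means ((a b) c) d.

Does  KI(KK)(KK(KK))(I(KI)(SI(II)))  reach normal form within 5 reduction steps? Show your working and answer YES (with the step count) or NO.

  start: KI(KK)(KK(KK))(I(KI)(SI(II)))
  →1  I(KK(KK))(I(KI)(SI(II)))
  →2  KK(KK)(I(KI)(SI(II)))
  →3  K(I(KI)(SI(II)))
  →4  K(KI(SI(II)))
  →5  KI

Answer: YES — reaches normal form KI in 5 ≤ 5 steps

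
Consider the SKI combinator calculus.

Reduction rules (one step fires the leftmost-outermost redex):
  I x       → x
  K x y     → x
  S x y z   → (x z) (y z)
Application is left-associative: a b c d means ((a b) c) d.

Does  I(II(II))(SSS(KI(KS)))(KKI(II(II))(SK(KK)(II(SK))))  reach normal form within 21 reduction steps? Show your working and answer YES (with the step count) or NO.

  start: I(II(II))(SSS(KI(KS)))(KKI(II(II))(SK(KK)(II(SK))))
  →1  II(II)(SSS(KI(KS)))(KKI(II(II))(SK(KK)(II(SK))))
  →2  I(II)(SSS(KI(KS)))(KKI(II(II))(SK(KK)(II(SK))))
  →3  II(SSS(KI(KS)))(KKI(II(II))(SK(KK)(II(SK))))
  →4  I(SSS(KI(KS)))(KKI(II(II))(SK(KK)(II(SK))))
  →5  SSS(KI(KS))(KKI(II(II))(SK(KK)(II(SK))))
  →6  S(KI(KS))(S(KI(KS)))(KKI(II(II))(SK(KK)(II(SK))))
  →7  KI(KS)(KKI(II(II))(SK(KK)(II(SK))))(S(KI(KS))(KKI(II(II))(SK(KK)(II(SK)))))
  →8  I(KKI(II(II))(SK(KK)(II(SK))))(S(KI(KS))(KKI(II(II))(SK(KK)(II(SK)))))
  →9  KKI(II(II))(SK(KK)(II(SK)))(S(KI(KS))(KKI(II(II))(SK(KK)(II(SK)))))
  →10  K(II(II))(SK(KK)(II(SK)))(S(KI(KS))(KKI(II(II))(SK(KK)(II(SK)))))
  →11  II(II)(S(KI(KS))(KKI(II(II))(SK(KK)(II(SK)))))
  →12  I(II)(S(KI(KS))(KKI(II(II))(SK(KK)(II(SK)))))
  →13  II(S(KI(KS))(KKI(II(II))(SK(KK)(II(SK)))))
  →14  I(S(KI(KS))(KKI(II(II))(SK(KK)(II(SK)))))
  →15  S(KI(KS))(KKI(II(II))(SK(KK)(II(SK))))
  →16  SI(KKI(II(II))(SK(KK)(II(SK))))
  →17  SI(K(II(II))(SK(KK)(II(SK))))
  →18  SI(II(II))
  →19  SI(I(II))
  →20  SI(II)
  →21  SII

Answer: YES — reaches normal form SII in 21 ≤ 21 steps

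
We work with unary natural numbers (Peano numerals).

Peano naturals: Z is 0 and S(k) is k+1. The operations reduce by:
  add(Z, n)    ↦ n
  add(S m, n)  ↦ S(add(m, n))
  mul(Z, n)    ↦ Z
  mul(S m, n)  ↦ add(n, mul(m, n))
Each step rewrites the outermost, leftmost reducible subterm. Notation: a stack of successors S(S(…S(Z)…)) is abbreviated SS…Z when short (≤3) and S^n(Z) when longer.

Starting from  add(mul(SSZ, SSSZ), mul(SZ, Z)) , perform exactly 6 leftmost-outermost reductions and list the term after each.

Answer: after 6 steps: S(S(add(S(add(Z, mul(SZ, SSSZ))), mul(SZ, Z))))

Derivation:
  start: add(mul(SSZ, SSSZ), mul(SZ, Z))
  step 1: add(add(SSSZ, mul(SZ, SSSZ)), mul(SZ, Z))
  step 2: add(S(add(SSZ, mul(SZ, SSSZ))), mul(SZ, Z))
  step 3: S(add(add(SSZ, mul(SZ, SSSZ)), mul(SZ, Z)))
  step 4: S(add(S(add(SZ, mul(SZ, SSSZ))), mul(SZ, Z)))
  step 5: S(S(add(add(SZ, mul(SZ, SSSZ)), mul(SZ, Z))))
  step 6: S(S(add(S(add(Z, mul(SZ, SSSZ))), mul(SZ, Z))))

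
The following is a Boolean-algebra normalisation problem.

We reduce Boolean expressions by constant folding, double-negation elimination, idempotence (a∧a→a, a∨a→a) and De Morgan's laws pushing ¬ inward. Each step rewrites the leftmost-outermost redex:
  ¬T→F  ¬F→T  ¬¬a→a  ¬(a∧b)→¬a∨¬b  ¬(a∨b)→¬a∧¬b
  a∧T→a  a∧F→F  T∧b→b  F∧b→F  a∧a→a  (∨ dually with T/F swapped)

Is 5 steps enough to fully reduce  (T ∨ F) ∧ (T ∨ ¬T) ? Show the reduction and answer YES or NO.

  start: (T ∨ F) ∧ (T ∨ ¬T)
  [1] T ∧ (T ∨ ¬T)
  [2] T ∨ ¬T
  [3] T

Answer: YES — reaches normal form T in 3 ≤ 5 steps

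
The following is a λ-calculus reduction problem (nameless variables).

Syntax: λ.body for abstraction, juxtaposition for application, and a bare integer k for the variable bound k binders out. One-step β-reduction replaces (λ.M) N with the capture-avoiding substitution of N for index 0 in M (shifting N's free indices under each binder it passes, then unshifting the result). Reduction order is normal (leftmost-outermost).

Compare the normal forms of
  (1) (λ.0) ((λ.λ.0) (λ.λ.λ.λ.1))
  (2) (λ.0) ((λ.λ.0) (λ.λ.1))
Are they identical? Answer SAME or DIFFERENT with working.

Term A:
  start: (λ.0) ((λ.λ.0) (λ.λ.λ.λ.1))
  step 1: (λ.λ.0) (λ.λ.λ.λ.1)
  step 2: λ.0

Term B:
  start: (λ.0) ((λ.λ.0) (λ.λ.1))
  step 1: (λ.λ.0) (λ.λ.1)
  step 2: λ.0

Answer: SAME — A ⇓ λ.0, B ⇓ λ.0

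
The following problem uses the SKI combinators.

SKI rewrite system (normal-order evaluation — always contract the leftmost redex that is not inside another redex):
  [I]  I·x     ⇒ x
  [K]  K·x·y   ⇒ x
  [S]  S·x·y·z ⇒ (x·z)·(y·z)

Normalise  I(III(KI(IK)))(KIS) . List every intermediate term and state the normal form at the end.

  start: I(III(KI(IK)))(KIS)
  →1  III(KI(IK))(KIS)
  →2  II(KI(IK))(KIS)
  →3  I(KI(IK))(KIS)
  →4  KI(IK)(KIS)
  →5  I(KIS)
  →6  KIS
  →7  I

Answer: normal form = I  (in 7 steps)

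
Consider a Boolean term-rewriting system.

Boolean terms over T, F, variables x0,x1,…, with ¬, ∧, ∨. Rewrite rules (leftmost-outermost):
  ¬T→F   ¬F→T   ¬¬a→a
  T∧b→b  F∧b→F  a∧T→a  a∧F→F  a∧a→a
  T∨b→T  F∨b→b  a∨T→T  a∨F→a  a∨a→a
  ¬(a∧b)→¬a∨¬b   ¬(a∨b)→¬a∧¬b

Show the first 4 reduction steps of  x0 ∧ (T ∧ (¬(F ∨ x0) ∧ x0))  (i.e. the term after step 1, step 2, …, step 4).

Answer: after 4 steps: x0 ∧ (¬x0 ∧ x0)

Working:
  start: x0 ∧ (T ∧ (¬(F ∨ x0) ∧ x0))
  [1] x0 ∧ (¬(F ∨ x0) ∧ x0)
  [2] x0 ∧ ((¬F ∧ ¬x0) ∧ x0)
  [3] x0 ∧ ((T ∧ ¬x0) ∧ x0)
  [4] x0 ∧ (¬x0 ∧ x0)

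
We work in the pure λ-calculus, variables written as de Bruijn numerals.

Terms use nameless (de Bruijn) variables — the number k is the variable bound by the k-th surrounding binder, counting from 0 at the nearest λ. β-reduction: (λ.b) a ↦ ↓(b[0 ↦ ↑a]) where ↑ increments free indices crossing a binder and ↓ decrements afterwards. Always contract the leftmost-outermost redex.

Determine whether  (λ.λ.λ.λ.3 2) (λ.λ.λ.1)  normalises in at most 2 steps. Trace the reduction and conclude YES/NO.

Answer: YES — reaches normal form λ.λ.λ.λ.λ.1 in 2 ≤ 2 steps

Working:
  start: (λ.λ.λ.λ.3 2) (λ.λ.λ.1)
  →1  λ.λ.λ.(λ.λ.λ.1) 2
  →2  λ.λ.λ.λ.λ.1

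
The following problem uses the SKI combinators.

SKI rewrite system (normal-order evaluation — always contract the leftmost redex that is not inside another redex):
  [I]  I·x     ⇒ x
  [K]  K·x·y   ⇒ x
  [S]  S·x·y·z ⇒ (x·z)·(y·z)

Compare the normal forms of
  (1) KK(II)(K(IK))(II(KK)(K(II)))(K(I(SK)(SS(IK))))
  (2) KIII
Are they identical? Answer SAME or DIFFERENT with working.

Term A:
  start: KK(II)(K(IK))(II(KK)(K(II)))(K(I(SK)(SS(IK))))
  [1] K(K(IK))(II(KK)(K(II)))(K(I(SK)(SS(IK))))
  [2] K(IK)(K(I(SK)(SS(IK))))
  [3] IK
  [4] K

Term B:
  start: KIII
  [1] II
  [2] I

Answer: DIFFERENT — A ⇓ K, B ⇓ I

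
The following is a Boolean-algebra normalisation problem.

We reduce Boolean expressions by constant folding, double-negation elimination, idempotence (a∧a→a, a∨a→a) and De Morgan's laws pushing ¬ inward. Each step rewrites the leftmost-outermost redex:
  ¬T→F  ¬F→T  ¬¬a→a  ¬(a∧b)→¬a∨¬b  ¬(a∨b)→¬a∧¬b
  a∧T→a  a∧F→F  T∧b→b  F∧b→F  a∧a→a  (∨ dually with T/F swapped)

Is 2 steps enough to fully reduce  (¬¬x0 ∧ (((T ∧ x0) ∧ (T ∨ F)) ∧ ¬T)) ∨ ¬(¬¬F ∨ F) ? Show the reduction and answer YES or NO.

Answer: NO — after 2 steps the term is (x0 ∧ ((x0 ∧ (T ∨ F)) ∧ ¬T)) ∨ ¬(¬¬F ∨ F), not yet normal

Working:
  start: (¬¬x0 ∧ (((T ∧ x0) ∧ (T ∨ F)) ∧ ¬T)) ∨ ¬(¬¬F ∨ F)
  [1] (x0 ∧ (((T ∧ x0) ∧ (T ∨ F)) ∧ ¬T)) ∨ ¬(¬¬F ∨ F)
  [2] (x0 ∧ ((x0 ∧ (T ∨ F)) ∧ ¬T)) ∨ ¬(¬¬F ∨ F)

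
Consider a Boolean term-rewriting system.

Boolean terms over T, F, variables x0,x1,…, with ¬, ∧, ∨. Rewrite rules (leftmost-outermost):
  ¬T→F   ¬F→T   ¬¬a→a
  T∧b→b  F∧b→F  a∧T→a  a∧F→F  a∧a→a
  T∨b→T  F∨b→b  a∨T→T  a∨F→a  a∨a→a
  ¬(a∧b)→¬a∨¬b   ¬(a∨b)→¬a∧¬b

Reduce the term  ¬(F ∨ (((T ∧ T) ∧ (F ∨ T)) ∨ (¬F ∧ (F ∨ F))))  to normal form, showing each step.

  start: ¬(F ∨ (((T ∧ T) ∧ (F ∨ T)) ∨ (¬F ∧ (F ∨ F))))
  →1  ¬F ∧ ¬(((T ∧ T) ∧ (F ∨ T)) ∨ (¬F ∧ (F ∨ F)))
  →2  T ∧ ¬(((T ∧ T) ∧ (F ∨ T)) ∨ (¬F ∧ (F ∨ F)))
  →3  ¬(((T ∧ T) ∧ (F ∨ T)) ∨ (¬F ∧ (F ∨ F)))
  →4  ¬((T ∧ T) ∧ (F ∨ T)) ∧ ¬(¬F ∧ (F ∨ F))
  →5  (¬(T ∧ T) ∨ ¬(F ∨ T)) ∧ ¬(¬F ∧ (F ∨ F))
  →6  ((¬T ∨ ¬T) ∨ ¬(F ∨ T)) ∧ ¬(¬F ∧ (F ∨ F))
  →7  (¬T ∨ ¬(F ∨ T)) ∧ ¬(¬F ∧ (F ∨ F))
  →8  (F ∨ ¬(F ∨ T)) ∧ ¬(¬F ∧ (F ∨ F))
  →9  ¬(F ∨ T) ∧ ¬(¬F ∧ (F ∨ F))
  →10  (¬F ∧ ¬T) ∧ ¬(¬F ∧ (F ∨ F))
  →11  (T ∧ ¬T) ∧ ¬(¬F ∧ (F ∨ F))
  →12  ¬T ∧ ¬(¬F ∧ (F ∨ F))
  →13  F ∧ ¬(¬F ∧ (F ∨ F))
  →14  F

Answer: normal form = F  (in 14 steps)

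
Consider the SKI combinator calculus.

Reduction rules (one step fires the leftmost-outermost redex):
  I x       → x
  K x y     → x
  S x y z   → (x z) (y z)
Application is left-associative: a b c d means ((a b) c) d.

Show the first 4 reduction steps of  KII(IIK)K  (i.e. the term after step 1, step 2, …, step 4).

Answer: after 4 steps: KK

Derivation:
  start: KII(IIK)K
  [1] I(IIK)K
  [2] IIKK
  [3] IKK
  [4] KK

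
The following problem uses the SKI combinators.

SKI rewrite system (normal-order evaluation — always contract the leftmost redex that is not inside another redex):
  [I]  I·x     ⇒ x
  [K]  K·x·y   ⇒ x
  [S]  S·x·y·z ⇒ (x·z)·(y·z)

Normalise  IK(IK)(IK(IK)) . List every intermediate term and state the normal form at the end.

  start: IK(IK)(IK(IK))
  →1  K(IK)(IK(IK))
  →2  IK
  →3  K

Answer: normal form = K  (in 3 steps)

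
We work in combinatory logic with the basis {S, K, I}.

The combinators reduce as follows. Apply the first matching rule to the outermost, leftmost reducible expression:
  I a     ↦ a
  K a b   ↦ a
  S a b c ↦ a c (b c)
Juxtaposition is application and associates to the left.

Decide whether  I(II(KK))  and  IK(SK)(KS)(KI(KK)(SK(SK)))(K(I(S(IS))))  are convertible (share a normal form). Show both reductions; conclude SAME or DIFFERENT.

Answer: DIFFERENT — A ⇓ KK, B ⇓ K(SS)

Working:
Term A:
  start: I(II(KK))
  [1] II(KK)
  [2] I(KK)
  [3] KK

Term B:
  start: IK(SK)(KS)(KI(KK)(SK(SK)))(K(I(S(IS))))
  [1] K(SK)(KS)(KI(KK)(SK(SK)))(K(I(S(IS))))
  [2] SK(KI(KK)(SK(SK)))(K(I(S(IS))))
  [3] K(K(I(S(IS))))(KI(KK)(SK(SK))(K(I(S(IS)))))
  [4] K(I(S(IS)))
  [5] K(S(IS))
  [6] K(SS)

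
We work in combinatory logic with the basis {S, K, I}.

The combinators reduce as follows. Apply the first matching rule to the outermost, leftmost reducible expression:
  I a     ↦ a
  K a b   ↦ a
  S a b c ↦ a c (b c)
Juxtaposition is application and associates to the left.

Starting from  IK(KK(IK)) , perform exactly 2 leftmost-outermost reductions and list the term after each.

Answer: after 2 steps: KK

Reduction:
  start: IK(KK(IK))
  [1] K(KK(IK))
  [2] KK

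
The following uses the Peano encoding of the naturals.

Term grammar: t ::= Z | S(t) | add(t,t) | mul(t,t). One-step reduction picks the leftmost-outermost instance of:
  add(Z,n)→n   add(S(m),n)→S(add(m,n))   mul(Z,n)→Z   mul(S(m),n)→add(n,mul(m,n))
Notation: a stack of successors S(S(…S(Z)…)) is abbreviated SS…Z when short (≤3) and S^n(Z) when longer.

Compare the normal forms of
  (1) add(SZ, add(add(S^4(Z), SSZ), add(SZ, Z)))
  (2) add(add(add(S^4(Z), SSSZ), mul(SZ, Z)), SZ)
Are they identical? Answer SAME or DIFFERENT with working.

Term A:
  start: add(SZ, add(add(S^4(Z), SSZ), add(SZ, Z)))
  →1  S(add(Z, add(add(S^4(Z), SSZ), add(SZ, Z))))
  →2  S(add(add(S^4(Z), SSZ), add(SZ, Z)))
  →3  S(add(S(add(SSSZ, SSZ)), add(SZ, Z)))
  →4  S(S(add(add(SSSZ, SSZ), add(SZ, Z))))
  →5  S(S(add(S(add(SSZ, SSZ)), add(SZ, Z))))
  →6  S(S(S(add(add(SSZ, SSZ), add(SZ, Z)))))
  →7  S(S(S(add(S(add(SZ, SSZ)), add(SZ, Z)))))
  →8  S(S(S(S(add(add(SZ, SSZ), add(SZ, Z))))))
  →9  S(S(S(S(add(S(add(Z, SSZ)), add(SZ, Z))))))
  →10  S(S(S(S(S(add(add(Z, SSZ), add(SZ, Z)))))))
  →11  S(S(S(S(S(add(SSZ, add(SZ, Z)))))))
  →12  S(S(S(S(S(S(add(SZ, add(SZ, Z))))))))
  →13  S(S(S(S(S(S(S(add(Z, add(SZ, Z)))))))))
  →14  S(S(S(S(S(S(S(add(SZ, Z))))))))
  →15  S(S(S(S(S(S(S(S(add(Z, Z)))))))))
  →16  S^8(Z)

Term B:
  start: add(add(add(S^4(Z), SSSZ), mul(SZ, Z)), SZ)
  →1  add(add(S(add(SSSZ, SSSZ)), mul(SZ, Z)), SZ)
  →2  add(S(add(add(SSSZ, SSSZ), mul(SZ, Z))), SZ)
  →3  S(add(add(add(SSSZ, SSSZ), mul(SZ, Z)), SZ))
  →4  S(add(add(S(add(SSZ, SSSZ)), mul(SZ, Z)), SZ))
  →5  S(add(S(add(add(SSZ, SSSZ), mul(SZ, Z))), SZ))
  →6  S(S(add(add(add(SSZ, SSSZ), mul(SZ, Z)), SZ)))
  →7  S(S(add(add(S(add(SZ, SSSZ)), mul(SZ, Z)), SZ)))
  →8  S(S(add(S(add(add(SZ, SSSZ), mul(SZ, Z))), SZ)))
  →9  S(S(S(add(add(add(SZ, SSSZ), mul(SZ, Z)), SZ))))
  →10  S(S(S(add(add(S(add(Z, SSSZ)), mul(SZ, Z)), SZ))))
  →11  S(S(S(add(S(add(add(Z, SSSZ), mul(SZ, Z))), SZ))))
  →12  S(S(S(S(add(add(add(Z, SSSZ), mul(SZ, Z)), SZ)))))
  →13  S(S(S(S(add(add(SSSZ, mul(SZ, Z)), SZ)))))
  →14  S(S(S(S(add(S(add(SSZ, mul(SZ, Z))), SZ)))))
  →15  S(S(S(S(S(add(add(SSZ, mul(SZ, Z)), SZ))))))
  →16  S(S(S(S(S(add(S(add(SZ, mul(SZ, Z))), SZ))))))
  →17  S(S(S(S(S(S(add(add(SZ, mul(SZ, Z)), SZ)))))))
  →18  S(S(S(S(S(S(add(S(add(Z, mul(SZ, Z))), SZ)))))))
  →19  S(S(S(S(S(S(S(add(add(Z, mul(SZ, Z)), SZ))))))))
  →20  S(S(S(S(S(S(S(add(mul(SZ, Z), SZ))))))))
  →21  S(S(S(S(S(S(S(add(add(Z, mul(Z, Z)), SZ))))))))
  →22  S(S(S(S(S(S(S(add(mul(Z, Z), SZ))))))))
  →23  S(S(S(S(S(S(S(add(Z, SZ))))))))
  →24  S^8(Z)

Answer: SAME — A ⇓ S^8(Z), B ⇓ S^8(Z)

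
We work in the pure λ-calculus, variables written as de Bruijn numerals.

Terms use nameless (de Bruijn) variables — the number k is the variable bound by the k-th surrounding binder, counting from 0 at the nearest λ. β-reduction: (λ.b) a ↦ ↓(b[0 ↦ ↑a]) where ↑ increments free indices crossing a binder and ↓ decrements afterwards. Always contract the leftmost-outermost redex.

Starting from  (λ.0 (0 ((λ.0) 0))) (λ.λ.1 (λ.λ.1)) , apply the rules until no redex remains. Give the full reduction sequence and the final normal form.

  start: (λ.0 (0 ((λ.0) 0))) (λ.λ.1 (λ.λ.1))
  [1] (λ.λ.1 (λ.λ.1)) ((λ.λ.1 (λ.λ.1)) ((λ.0) (λ.λ.1 (λ.λ.1))))
  [2] λ.(λ.λ.1 (λ.λ.1)) ((λ.0) (λ.λ.1 (λ.λ.1))) (λ.λ.1)
  [3] λ.(λ.(λ.0) (λ.λ.1 (λ.λ.1)) (λ.λ.1)) (λ.λ.1)
  [4] λ.(λ.0) (λ.λ.1 (λ.λ.1)) (λ.λ.1)
  [5] λ.(λ.λ.1 (λ.λ.1)) (λ.λ.1)
  [6] λ.λ.(λ.λ.1) (λ.λ.1)
  [7] λ.λ.λ.λ.λ.1

Answer: normal form = λ.λ.λ.λ.λ.1  (in 7 steps)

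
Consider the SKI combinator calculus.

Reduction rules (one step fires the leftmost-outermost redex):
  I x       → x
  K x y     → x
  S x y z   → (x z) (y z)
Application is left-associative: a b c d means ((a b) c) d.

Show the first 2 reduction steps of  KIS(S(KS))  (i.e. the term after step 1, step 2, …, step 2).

  start: KIS(S(KS))
  →1  I(S(KS))
  →2  S(KS)

Answer: after 2 steps: S(KS)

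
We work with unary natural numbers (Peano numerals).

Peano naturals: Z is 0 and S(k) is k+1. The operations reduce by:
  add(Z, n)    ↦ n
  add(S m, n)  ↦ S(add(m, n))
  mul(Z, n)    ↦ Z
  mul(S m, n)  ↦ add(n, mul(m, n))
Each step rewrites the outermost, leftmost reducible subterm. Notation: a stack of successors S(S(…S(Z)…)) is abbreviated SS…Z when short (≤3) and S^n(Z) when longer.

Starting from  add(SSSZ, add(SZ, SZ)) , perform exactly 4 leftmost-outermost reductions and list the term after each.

Answer: after 4 steps: S(S(S(add(SZ, SZ))))

Working:
  start: add(SSSZ, add(SZ, SZ))
  →1  S(add(SSZ, add(SZ, SZ)))
  →2  S(S(add(SZ, add(SZ, SZ))))
  →3  S(S(S(add(Z, add(SZ, SZ)))))
  →4  S(S(S(add(SZ, SZ))))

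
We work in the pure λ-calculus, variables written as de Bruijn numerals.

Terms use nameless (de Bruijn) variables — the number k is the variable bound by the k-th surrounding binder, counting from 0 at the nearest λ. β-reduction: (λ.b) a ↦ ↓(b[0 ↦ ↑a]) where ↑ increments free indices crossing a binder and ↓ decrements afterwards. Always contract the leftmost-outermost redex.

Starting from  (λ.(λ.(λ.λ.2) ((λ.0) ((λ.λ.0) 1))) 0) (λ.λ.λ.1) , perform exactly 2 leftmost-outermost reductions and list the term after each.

  start: (λ.(λ.(λ.λ.2) ((λ.0) ((λ.λ.0) 1))) 0) (λ.λ.λ.1)
  →1  (λ.(λ.λ.2) ((λ.0) ((λ.λ.0) (λ.λ.λ.1)))) (λ.λ.λ.1)
  →2  (λ.λ.λ.λ.λ.1) ((λ.0) ((λ.λ.0) (λ.λ.λ.1)))

Answer: after 2 steps: (λ.λ.λ.λ.λ.1) ((λ.0) ((λ.λ.0) (λ.λ.λ.1)))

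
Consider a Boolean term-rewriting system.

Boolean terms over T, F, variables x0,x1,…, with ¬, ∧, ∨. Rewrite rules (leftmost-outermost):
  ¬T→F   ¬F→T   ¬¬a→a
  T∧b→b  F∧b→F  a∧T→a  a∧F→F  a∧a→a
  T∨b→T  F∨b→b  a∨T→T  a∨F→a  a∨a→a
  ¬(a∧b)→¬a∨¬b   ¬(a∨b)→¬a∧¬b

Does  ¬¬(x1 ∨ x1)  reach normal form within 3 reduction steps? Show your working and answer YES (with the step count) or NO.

Answer: YES — reaches normal form x1 in 2 ≤ 3 steps

Derivation:
  start: ¬¬(x1 ∨ x1)
  →1  x1 ∨ x1
  →2  x1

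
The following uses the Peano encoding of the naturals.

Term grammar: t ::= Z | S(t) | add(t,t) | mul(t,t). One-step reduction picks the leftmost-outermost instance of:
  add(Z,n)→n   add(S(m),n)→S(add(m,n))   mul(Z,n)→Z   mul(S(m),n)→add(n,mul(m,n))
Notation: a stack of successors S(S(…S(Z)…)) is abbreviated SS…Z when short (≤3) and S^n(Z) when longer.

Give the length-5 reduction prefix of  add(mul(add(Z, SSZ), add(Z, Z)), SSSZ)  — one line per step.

Answer: after 5 steps: add(add(add(Z, Z), mul(Z, add(Z, Z))), SSSZ)

Derivation:
  start: add(mul(add(Z, SSZ), add(Z, Z)), SSSZ)
  [1] add(mul(SSZ, add(Z, Z)), SSSZ)
  [2] add(add(add(Z, Z), mul(SZ, add(Z, Z))), SSSZ)
  [3] add(add(Z, mul(SZ, add(Z, Z))), SSSZ)
  [4] add(mul(SZ, add(Z, Z)), SSSZ)
  [5] add(add(add(Z, Z), mul(Z, add(Z, Z))), SSSZ)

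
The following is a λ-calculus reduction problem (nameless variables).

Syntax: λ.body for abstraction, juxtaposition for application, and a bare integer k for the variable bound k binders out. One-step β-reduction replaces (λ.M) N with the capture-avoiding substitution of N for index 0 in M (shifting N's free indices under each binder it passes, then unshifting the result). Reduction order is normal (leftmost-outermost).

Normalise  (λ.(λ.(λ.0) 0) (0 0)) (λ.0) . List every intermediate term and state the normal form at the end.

  start: (λ.(λ.(λ.0) 0) (0 0)) (λ.0)
  step 1: (λ.(λ.0) 0) ((λ.0) (λ.0))
  step 2: (λ.0) ((λ.0) (λ.0))
  step 3: (λ.0) (λ.0)
  step 4: λ.0

Answer: normal form = λ.0  (in 4 steps)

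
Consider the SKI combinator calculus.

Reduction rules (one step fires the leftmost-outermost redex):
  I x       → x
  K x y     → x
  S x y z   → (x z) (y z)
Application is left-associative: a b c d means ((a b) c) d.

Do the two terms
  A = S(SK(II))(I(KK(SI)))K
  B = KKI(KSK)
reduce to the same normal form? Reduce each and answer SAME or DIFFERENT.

Answer: DIFFERENT — A ⇓ K(KK), B ⇓ KS

Reduction:
Term A:
  start: S(SK(II))(I(KK(SI)))K
  step 1: SK(II)K(I(KK(SI))K)
  step 2: KK(IIK)(I(KK(SI))K)
  step 3: K(I(KK(SI))K)
  step 4: K(KK(SI)K)
  step 5: K(KK)

Term B:
  start: KKI(KSK)
  step 1: K(KSK)
  step 2: KS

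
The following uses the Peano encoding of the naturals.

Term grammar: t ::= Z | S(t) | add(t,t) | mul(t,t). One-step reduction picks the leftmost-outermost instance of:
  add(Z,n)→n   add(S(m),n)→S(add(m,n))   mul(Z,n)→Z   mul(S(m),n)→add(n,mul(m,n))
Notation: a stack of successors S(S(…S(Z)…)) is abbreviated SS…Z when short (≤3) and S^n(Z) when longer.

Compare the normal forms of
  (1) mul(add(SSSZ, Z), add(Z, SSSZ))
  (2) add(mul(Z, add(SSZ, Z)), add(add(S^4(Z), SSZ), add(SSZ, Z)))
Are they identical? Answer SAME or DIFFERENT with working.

Term A:
  start: mul(add(SSSZ, Z), add(Z, SSSZ))
  [1] mul(S(add(SSZ, Z)), add(Z, SSSZ))
  [2] add(add(Z, SSSZ), mul(add(SSZ, Z), add(Z, SSSZ)))
  [3] add(SSSZ, mul(add(SSZ, Z), add(Z, SSSZ)))
  [4] S(add(SSZ, mul(add(SSZ, Z), add(Z, SSSZ))))
  [5] S(S(add(SZ, mul(add(SSZ, Z), add(Z, SSSZ)))))
  [6] S(S(S(add(Z, mul(add(SSZ, Z), add(Z, SSSZ))))))
  [7] S(S(S(mul(add(SSZ, Z), add(Z, SSSZ)))))
  [8] S(S(S(mul(S(add(SZ, Z)), add(Z, SSSZ)))))
  [9] S(S(S(add(add(Z, SSSZ), mul(add(SZ, Z), add(Z, SSSZ))))))
  [10] S(S(S(add(SSSZ, mul(add(SZ, Z), add(Z, SSSZ))))))
  [11] S(S(S(S(add(SSZ, mul(add(SZ, Z), add(Z, SSSZ)))))))
  [12] S(S(S(S(S(add(SZ, mul(add(SZ, Z), add(Z, SSSZ))))))))
  [13] S(S(S(S(S(S(add(Z, mul(add(SZ, Z), add(Z, SSSZ)))))))))
  [14] S(S(S(S(S(S(mul(add(SZ, Z), add(Z, SSSZ))))))))
  [15] S(S(S(S(S(S(mul(S(add(Z, Z)), add(Z, SSSZ))))))))
  [16] S(S(S(S(S(S(add(add(Z, SSSZ), mul(add(Z, Z), add(Z, SSSZ)))))))))
  [17] S(S(S(S(S(S(add(SSSZ, mul(add(Z, Z), add(Z, SSSZ)))))))))
  [18] S(S(S(S(S(S(S(add(SSZ, mul(add(Z, Z), add(Z, SSSZ))))))))))
  [19] S(S(S(S(S(S(S(S(add(SZ, mul(add(Z, Z), add(Z, SSSZ)))))))))))
  [20] S(S(S(S(S(S(S(S(S(add(Z, mul(add(Z, Z), add(Z, SSSZ))))))))))))
  [21] S(S(S(S(S(S(S(S(S(mul(add(Z, Z), add(Z, SSSZ)))))))))))
  [22] S(S(S(S(S(S(S(S(S(mul(Z, add(Z, SSSZ)))))))))))
  [23] S^9(Z)

Term B:
  start: add(mul(Z, add(SSZ, Z)), add(add(S^4(Z), SSZ), add(SSZ, Z)))
  [1] add(Z, add(add(S^4(Z), SSZ), add(SSZ, Z)))
  [2] add(add(S^4(Z), SSZ), add(SSZ, Z))
  [3] add(S(add(SSSZ, SSZ)), add(SSZ, Z))
  [4] S(add(add(SSSZ, SSZ), add(SSZ, Z)))
  [5] S(add(S(add(SSZ, SSZ)), add(SSZ, Z)))
  [6] S(S(add(add(SSZ, SSZ), add(SSZ, Z))))
  [7] S(S(add(S(add(SZ, SSZ)), add(SSZ, Z))))
  [8] S(S(S(add(add(SZ, SSZ), add(SSZ, Z)))))
  [9] S(S(S(add(S(add(Z, SSZ)), add(SSZ, Z)))))
  [10] S(S(S(S(add(add(Z, SSZ), add(SSZ, Z))))))
  [11] S(S(S(S(add(SSZ, add(SSZ, Z))))))
  [12] S(S(S(S(S(add(SZ, add(SSZ, Z)))))))
  [13] S(S(S(S(S(S(add(Z, add(SSZ, Z))))))))
  [14] S(S(S(S(S(S(add(SSZ, Z)))))))
  [15] S(S(S(S(S(S(S(add(SZ, Z))))))))
  [16] S(S(S(S(S(S(S(S(add(Z, Z)))))))))
  [17] S^8(Z)

Answer: DIFFERENT — A ⇓ S^9(Z), B ⇓ S^8(Z)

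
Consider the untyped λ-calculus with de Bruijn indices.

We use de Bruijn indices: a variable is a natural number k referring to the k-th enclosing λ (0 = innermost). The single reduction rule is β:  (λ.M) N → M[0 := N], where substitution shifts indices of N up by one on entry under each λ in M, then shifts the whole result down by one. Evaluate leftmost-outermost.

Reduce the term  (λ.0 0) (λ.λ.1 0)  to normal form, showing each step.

  start: (λ.0 0) (λ.λ.1 0)
  →1  (λ.λ.1 0) (λ.λ.1 0)
  →2  λ.(λ.λ.1 0) 0
  →3  λ.λ.1 0

Answer: normal form = λ.λ.1 0  (in 3 steps)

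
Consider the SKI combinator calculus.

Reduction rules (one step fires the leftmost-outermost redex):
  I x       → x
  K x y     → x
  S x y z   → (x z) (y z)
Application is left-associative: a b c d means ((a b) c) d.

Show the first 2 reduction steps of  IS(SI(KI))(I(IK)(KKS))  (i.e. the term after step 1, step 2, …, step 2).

Answer: after 2 steps: S(SI(KI))(IK(KKS))

Derivation:
  start: IS(SI(KI))(I(IK)(KKS))
  →1  S(SI(KI))(I(IK)(KKS))
  →2  S(SI(KI))(IK(KKS))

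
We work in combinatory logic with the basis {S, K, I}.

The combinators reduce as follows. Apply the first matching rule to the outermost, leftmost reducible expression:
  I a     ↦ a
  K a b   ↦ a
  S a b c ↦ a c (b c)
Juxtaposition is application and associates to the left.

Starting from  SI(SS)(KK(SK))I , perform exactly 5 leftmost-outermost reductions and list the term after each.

  start: SI(SS)(KK(SK))I
  [1] I(KK(SK))(SS(KK(SK)))I
  [2] KK(SK)(SS(KK(SK)))I
  [3] K(SS(KK(SK)))I
  [4] SS(KK(SK))
  [5] SSK

Answer: after 5 steps: SSK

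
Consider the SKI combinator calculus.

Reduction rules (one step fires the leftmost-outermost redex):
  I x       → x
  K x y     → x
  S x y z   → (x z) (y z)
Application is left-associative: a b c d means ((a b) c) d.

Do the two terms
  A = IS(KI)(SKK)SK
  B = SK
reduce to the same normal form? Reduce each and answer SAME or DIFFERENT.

Term A:
  start: IS(KI)(SKK)SK
  →1  S(KI)(SKK)SK
  →2  KIS(SKKS)K
  →3  I(SKKS)K
  →4  SKKSK
  →5  KS(KS)K
  →6  SK

Term B:
  start: SK

Answer: SAME — A ⇓ SK, B ⇓ SK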